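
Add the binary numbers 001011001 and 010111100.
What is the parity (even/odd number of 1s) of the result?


001011001 = 89
010111100 = 188
Sum = 277 = 100010101
1s count = 4

even parity (4 ones in 100010101)


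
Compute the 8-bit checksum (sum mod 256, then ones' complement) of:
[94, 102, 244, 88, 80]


Sum = 608 mod 256 = 96
Complement = 159

159


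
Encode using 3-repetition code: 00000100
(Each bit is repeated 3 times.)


Each bit -> 3 copies

000000000000000111000000


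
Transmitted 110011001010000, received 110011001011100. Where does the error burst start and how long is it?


XOR: 000000000001100

Burst at position 11, length 2


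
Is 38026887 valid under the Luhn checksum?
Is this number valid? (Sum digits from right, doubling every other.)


Luhn sum = 41
41 mod 10 = 1

Invalid (Luhn sum mod 10 = 1)


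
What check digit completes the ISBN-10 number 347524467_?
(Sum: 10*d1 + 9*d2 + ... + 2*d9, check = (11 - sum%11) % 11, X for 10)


Weighted sum: 237
237 mod 11 = 6

Check digit: 5


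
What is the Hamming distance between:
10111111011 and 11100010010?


XOR: 01011101001
Count of 1s: 6

6


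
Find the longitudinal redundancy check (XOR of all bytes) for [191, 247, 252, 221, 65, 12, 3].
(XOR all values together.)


XOR chain: 191 ^ 247 ^ 252 ^ 221 ^ 65 ^ 12 ^ 3 = 39

39


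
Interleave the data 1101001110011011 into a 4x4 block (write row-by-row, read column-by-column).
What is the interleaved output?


Matrix:
  1101
  0011
  1001
  1011
Read columns: 1011100001011111

1011100001011111


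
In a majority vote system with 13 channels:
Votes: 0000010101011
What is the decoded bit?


Ones: 5 out of 13
Threshold: 7

0 (5/13 voted 1)


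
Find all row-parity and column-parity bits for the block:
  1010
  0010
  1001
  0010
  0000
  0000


Row parities: 010100
Column parities: 0011

Row P: 010100, Col P: 0011, Corner: 0


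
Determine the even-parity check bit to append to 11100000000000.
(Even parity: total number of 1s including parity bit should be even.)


Number of 1s in data: 3
Parity bit: 1

1


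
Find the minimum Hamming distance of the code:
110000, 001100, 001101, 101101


Comparing all pairs, minimum distance: 1
Can detect 0 errors, correct 0 errors

1


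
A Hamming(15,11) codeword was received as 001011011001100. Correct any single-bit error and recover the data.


Syndrome = 0: no error detected

Data: 11101001100 (no errors)


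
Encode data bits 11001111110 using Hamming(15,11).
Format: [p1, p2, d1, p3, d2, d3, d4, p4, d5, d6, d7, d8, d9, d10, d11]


Parity bits: p1=1, p2=0, p3=0, p4=0

101010001111110


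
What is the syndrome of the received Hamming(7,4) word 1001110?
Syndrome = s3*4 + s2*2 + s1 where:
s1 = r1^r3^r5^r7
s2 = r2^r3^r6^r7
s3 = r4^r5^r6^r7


s1=0, s2=1, s3=1

Syndrome = 6 (error at position 6)


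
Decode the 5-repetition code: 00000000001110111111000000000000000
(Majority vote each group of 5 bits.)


Groups: 00000, 00000, 11101, 11111, 00000, 00000, 00000
Majority votes: 0011000

0011000


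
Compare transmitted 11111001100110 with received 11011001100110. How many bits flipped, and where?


XOR: 00100000000000

1 error(s) at position(s): 2


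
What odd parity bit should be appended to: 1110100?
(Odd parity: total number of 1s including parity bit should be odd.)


Number of 1s in data: 4
Parity bit: 1

1


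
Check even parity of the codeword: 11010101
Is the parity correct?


Number of 1s: 5

No, parity error (5 ones)


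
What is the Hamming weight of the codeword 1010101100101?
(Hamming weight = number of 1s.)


Counting 1s in 1010101100101

7


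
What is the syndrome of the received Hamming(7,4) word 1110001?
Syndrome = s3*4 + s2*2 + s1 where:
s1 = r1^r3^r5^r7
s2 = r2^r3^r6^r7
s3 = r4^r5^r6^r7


s1=1, s2=1, s3=1

Syndrome = 7 (error at position 7)


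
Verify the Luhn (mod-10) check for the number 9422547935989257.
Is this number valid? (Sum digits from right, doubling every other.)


Luhn sum = 85
85 mod 10 = 5

Invalid (Luhn sum mod 10 = 5)


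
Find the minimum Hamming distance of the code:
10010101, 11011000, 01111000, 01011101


Comparing all pairs, minimum distance: 2
Can detect 1 errors, correct 0 errors

2


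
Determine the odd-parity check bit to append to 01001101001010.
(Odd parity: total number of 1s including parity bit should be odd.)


Number of 1s in data: 6
Parity bit: 1

1


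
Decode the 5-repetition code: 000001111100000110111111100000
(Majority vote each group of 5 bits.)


Groups: 00000, 11111, 00000, 11011, 11111, 00000
Majority votes: 010110

010110


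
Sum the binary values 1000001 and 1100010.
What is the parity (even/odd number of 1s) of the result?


1000001 = 65
1100010 = 98
Sum = 163 = 10100011
1s count = 4

even parity (4 ones in 10100011)


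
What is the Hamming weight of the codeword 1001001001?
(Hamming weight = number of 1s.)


Counting 1s in 1001001001

4


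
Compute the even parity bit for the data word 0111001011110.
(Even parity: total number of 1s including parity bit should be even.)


Number of 1s in data: 8
Parity bit: 0

0


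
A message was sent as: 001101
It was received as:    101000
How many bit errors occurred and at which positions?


XOR: 100101

3 error(s) at position(s): 0, 3, 5


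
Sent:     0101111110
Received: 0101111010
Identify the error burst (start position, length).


XOR: 0000000100

Burst at position 7, length 1


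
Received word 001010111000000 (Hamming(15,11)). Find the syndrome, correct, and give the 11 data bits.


Syndrome = 0: no error detected

Data: 11011000000 (no errors)


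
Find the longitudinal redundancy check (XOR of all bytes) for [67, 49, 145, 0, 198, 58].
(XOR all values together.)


XOR chain: 67 ^ 49 ^ 145 ^ 0 ^ 198 ^ 58 = 31

31


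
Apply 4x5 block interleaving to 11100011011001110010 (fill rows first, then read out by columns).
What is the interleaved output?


Matrix:
  11100
  01101
  10011
  10010
Read columns: 10111100110000110110

10111100110000110110


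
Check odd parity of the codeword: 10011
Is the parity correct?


Number of 1s: 3

Yes, parity is correct (3 ones)


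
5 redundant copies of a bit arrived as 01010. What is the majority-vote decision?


Ones: 2 out of 5
Threshold: 3

0 (2/5 voted 1)


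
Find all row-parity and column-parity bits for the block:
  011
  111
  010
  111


Row parities: 0111
Column parities: 001

Row P: 0111, Col P: 001, Corner: 1


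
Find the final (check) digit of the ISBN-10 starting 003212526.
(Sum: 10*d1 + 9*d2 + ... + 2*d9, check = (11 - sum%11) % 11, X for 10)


Weighted sum: 92
92 mod 11 = 4

Check digit: 7


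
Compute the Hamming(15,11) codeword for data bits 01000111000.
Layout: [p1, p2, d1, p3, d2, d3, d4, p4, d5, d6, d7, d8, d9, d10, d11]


Parity bits: p1=0, p2=0, p3=0, p4=1

000010010111000


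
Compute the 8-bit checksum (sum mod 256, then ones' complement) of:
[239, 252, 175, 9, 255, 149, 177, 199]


Sum = 1455 mod 256 = 175
Complement = 80

80


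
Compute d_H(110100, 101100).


XOR: 011000
Count of 1s: 2

2


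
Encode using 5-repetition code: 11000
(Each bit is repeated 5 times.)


Each bit -> 5 copies

1111111111000000000000000


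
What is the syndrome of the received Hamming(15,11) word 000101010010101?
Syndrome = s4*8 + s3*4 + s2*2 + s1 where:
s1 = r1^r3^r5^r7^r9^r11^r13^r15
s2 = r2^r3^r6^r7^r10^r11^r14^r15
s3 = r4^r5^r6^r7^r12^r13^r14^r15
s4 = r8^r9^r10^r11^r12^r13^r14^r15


s1=1, s2=1, s3=0, s4=0

Syndrome = 3 (error at position 3)


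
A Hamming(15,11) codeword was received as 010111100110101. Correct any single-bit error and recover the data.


Syndrome = 1: error at position 1

Data: 01110110101 (corrected bit 1)


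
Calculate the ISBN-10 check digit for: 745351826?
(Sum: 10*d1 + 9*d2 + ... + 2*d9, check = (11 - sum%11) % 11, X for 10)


Weighted sum: 252
252 mod 11 = 10

Check digit: 1


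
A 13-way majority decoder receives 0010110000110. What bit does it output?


Ones: 5 out of 13
Threshold: 7

0 (5/13 voted 1)


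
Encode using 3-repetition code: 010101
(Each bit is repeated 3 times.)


Each bit -> 3 copies

000111000111000111


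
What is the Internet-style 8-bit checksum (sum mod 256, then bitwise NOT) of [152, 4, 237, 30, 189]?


Sum = 612 mod 256 = 100
Complement = 155

155


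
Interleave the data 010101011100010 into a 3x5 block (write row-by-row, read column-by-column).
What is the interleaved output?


Matrix:
  01010
  10111
  00010
Read columns: 010100010111010

010100010111010


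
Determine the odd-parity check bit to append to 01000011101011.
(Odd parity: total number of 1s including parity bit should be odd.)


Number of 1s in data: 7
Parity bit: 0

0


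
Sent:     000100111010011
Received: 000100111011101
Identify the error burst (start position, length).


XOR: 000000000001110

Burst at position 11, length 3


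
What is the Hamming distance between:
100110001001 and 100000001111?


XOR: 000110000110
Count of 1s: 4

4


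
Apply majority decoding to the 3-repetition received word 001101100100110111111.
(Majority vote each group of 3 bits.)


Groups: 001, 101, 100, 100, 110, 111, 111
Majority votes: 0100111

0100111


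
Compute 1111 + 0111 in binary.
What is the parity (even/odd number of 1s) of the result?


1111 = 15
0111 = 7
Sum = 22 = 10110
1s count = 3

odd parity (3 ones in 10110)


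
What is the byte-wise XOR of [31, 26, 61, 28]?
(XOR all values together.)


XOR chain: 31 ^ 26 ^ 61 ^ 28 = 36

36


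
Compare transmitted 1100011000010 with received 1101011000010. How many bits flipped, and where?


XOR: 0001000000000

1 error(s) at position(s): 3


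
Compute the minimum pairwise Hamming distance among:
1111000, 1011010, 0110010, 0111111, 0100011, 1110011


Comparing all pairs, minimum distance: 2
Can detect 1 errors, correct 0 errors

2


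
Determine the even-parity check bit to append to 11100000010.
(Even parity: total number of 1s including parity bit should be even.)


Number of 1s in data: 4
Parity bit: 0

0


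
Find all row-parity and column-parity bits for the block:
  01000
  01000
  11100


Row parities: 111
Column parities: 11100

Row P: 111, Col P: 11100, Corner: 1


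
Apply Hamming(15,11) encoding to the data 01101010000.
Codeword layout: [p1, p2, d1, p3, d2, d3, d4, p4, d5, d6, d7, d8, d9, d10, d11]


Parity bits: p1=1, p2=0, p3=0, p4=0

100011001010000


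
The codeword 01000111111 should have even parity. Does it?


Number of 1s: 7

No, parity error (7 ones)


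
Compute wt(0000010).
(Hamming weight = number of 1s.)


Counting 1s in 0000010

1


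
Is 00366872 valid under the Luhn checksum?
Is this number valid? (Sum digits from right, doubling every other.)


Luhn sum = 30
30 mod 10 = 0

Valid (Luhn sum mod 10 = 0)


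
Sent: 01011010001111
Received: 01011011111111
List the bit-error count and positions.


XOR: 00000001110000

3 error(s) at position(s): 7, 8, 9


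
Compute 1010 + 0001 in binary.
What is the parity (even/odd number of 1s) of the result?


1010 = 10
0001 = 1
Sum = 11 = 1011
1s count = 3

odd parity (3 ones in 1011)


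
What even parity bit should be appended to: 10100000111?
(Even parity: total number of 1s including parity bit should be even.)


Number of 1s in data: 5
Parity bit: 1

1


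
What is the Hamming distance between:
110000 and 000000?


XOR: 110000
Count of 1s: 2

2


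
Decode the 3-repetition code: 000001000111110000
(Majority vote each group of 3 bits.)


Groups: 000, 001, 000, 111, 110, 000
Majority votes: 000110

000110


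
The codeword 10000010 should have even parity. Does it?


Number of 1s: 2

Yes, parity is correct (2 ones)


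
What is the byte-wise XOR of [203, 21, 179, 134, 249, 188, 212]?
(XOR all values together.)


XOR chain: 203 ^ 21 ^ 179 ^ 134 ^ 249 ^ 188 ^ 212 = 122

122


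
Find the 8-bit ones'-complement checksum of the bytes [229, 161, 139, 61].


Sum = 590 mod 256 = 78
Complement = 177

177


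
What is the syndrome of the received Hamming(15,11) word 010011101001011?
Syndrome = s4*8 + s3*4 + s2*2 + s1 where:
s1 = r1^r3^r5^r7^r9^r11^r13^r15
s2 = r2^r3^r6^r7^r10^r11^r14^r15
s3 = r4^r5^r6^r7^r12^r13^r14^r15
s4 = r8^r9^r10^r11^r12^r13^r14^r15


s1=0, s2=1, s3=0, s4=0

Syndrome = 2 (error at position 2)


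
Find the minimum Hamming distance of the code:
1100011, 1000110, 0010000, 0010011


Comparing all pairs, minimum distance: 2
Can detect 1 errors, correct 0 errors

2


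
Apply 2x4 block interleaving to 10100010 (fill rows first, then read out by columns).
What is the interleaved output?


Matrix:
  1010
  0010
Read columns: 10001100

10001100


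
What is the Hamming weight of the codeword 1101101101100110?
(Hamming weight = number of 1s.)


Counting 1s in 1101101101100110

10


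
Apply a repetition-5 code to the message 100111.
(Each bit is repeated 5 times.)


Each bit -> 5 copies

111110000000000111111111111111


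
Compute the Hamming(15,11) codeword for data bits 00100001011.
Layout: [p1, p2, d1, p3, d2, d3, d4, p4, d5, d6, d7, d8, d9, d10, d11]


Parity bits: p1=1, p2=1, p3=0, p4=1

110001010001011


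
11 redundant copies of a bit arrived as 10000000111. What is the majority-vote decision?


Ones: 4 out of 11
Threshold: 6

0 (4/11 voted 1)


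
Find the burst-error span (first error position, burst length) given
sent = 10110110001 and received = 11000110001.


XOR: 01110000000

Burst at position 1, length 3


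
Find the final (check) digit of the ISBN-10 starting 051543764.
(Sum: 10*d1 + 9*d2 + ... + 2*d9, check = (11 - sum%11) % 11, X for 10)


Weighted sum: 181
181 mod 11 = 5

Check digit: 6


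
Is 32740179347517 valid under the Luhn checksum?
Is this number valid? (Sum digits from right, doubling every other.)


Luhn sum = 61
61 mod 10 = 1

Invalid (Luhn sum mod 10 = 1)


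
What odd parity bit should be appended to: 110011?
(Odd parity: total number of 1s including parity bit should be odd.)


Number of 1s in data: 4
Parity bit: 1

1


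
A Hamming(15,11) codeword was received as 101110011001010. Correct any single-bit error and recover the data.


Syndrome = 0: no error detected

Data: 11001001010 (no errors)


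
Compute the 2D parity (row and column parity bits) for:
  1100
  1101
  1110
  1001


Row parities: 0110
Column parities: 0110

Row P: 0110, Col P: 0110, Corner: 0


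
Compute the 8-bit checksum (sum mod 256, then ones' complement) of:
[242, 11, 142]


Sum = 395 mod 256 = 139
Complement = 116

116


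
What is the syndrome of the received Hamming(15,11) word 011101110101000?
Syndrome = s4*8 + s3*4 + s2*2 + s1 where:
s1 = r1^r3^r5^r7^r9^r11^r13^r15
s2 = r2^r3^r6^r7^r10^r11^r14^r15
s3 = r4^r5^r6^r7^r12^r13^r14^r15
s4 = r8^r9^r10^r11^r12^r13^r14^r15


s1=0, s2=1, s3=0, s4=1

Syndrome = 10 (error at position 10)


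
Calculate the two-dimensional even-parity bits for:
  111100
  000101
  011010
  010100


Row parities: 0010
Column parities: 110111

Row P: 0010, Col P: 110111, Corner: 1


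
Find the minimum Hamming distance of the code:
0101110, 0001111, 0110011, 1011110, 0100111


Comparing all pairs, minimum distance: 2
Can detect 1 errors, correct 0 errors

2


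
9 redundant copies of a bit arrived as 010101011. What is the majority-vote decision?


Ones: 5 out of 9
Threshold: 5

1 (5/9 voted 1)


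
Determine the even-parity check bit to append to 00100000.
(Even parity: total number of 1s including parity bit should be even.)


Number of 1s in data: 1
Parity bit: 1

1


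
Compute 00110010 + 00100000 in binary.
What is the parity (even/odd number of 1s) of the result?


00110010 = 50
00100000 = 32
Sum = 82 = 1010010
1s count = 3

odd parity (3 ones in 1010010)


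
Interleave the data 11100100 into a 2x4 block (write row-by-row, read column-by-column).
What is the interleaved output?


Matrix:
  1110
  0100
Read columns: 10111000

10111000


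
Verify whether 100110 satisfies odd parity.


Number of 1s: 3

Yes, parity is correct (3 ones)


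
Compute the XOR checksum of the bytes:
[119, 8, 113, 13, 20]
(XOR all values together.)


XOR chain: 119 ^ 8 ^ 113 ^ 13 ^ 20 = 23

23


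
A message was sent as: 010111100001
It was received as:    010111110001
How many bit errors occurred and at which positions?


XOR: 000000010000

1 error(s) at position(s): 7


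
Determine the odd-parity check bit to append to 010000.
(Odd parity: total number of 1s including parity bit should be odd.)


Number of 1s in data: 1
Parity bit: 0

0


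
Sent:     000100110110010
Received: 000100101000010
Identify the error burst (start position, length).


XOR: 000000011110000

Burst at position 7, length 4


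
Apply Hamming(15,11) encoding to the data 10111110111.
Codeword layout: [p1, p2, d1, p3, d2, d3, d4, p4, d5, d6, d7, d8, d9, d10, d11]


Parity bits: p1=0, p2=1, p3=1, p4=0

011101101110111


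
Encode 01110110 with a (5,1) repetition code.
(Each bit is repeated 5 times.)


Each bit -> 5 copies

0000011111111111111100000111111111100000


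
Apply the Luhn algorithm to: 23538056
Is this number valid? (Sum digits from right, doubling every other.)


Luhn sum = 25
25 mod 10 = 5

Invalid (Luhn sum mod 10 = 5)


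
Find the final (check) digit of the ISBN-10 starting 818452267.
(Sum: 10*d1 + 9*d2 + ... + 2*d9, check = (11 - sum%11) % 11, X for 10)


Weighted sum: 261
261 mod 11 = 8

Check digit: 3


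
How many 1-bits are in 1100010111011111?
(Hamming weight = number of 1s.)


Counting 1s in 1100010111011111

11


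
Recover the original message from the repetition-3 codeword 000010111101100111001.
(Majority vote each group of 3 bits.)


Groups: 000, 010, 111, 101, 100, 111, 001
Majority votes: 0011010

0011010


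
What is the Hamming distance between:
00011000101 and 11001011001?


XOR: 11010011100
Count of 1s: 6

6


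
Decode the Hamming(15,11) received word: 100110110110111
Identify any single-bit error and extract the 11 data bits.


Syndrome = 2: error at position 2

Data: 01010110111 (corrected bit 2)


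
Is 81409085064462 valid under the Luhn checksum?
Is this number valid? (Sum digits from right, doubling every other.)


Luhn sum = 60
60 mod 10 = 0

Valid (Luhn sum mod 10 = 0)


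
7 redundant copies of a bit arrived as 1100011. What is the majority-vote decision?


Ones: 4 out of 7
Threshold: 4

1 (4/7 voted 1)


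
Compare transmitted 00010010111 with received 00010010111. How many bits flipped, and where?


XOR: 00000000000

0 errors (received matches sent)


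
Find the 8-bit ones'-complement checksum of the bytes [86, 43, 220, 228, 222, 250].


Sum = 1049 mod 256 = 25
Complement = 230

230


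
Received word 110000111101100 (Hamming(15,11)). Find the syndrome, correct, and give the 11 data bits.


Syndrome = 14: error at position 14

Data: 00011101110 (corrected bit 14)


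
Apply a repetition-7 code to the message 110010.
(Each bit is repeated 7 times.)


Each bit -> 7 copies

111111111111110000000000000011111110000000


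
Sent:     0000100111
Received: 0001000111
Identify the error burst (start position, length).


XOR: 0001100000

Burst at position 3, length 2


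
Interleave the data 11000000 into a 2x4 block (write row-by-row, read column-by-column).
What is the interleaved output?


Matrix:
  1100
  0000
Read columns: 10100000

10100000


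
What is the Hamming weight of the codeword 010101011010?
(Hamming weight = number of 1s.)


Counting 1s in 010101011010

6


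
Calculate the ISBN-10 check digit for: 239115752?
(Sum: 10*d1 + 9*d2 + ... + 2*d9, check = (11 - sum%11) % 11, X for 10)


Weighted sum: 204
204 mod 11 = 6

Check digit: 5


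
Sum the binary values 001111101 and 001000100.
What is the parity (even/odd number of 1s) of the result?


001111101 = 125
001000100 = 68
Sum = 193 = 11000001
1s count = 3

odd parity (3 ones in 11000001)


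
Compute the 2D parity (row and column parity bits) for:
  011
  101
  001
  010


Row parities: 0011
Column parities: 101

Row P: 0011, Col P: 101, Corner: 0


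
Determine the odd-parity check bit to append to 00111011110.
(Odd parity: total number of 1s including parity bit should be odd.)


Number of 1s in data: 7
Parity bit: 0

0


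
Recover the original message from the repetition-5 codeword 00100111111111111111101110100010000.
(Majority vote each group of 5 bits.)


Groups: 00100, 11111, 11111, 11111, 10111, 01000, 10000
Majority votes: 0111100

0111100


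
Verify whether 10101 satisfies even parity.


Number of 1s: 3

No, parity error (3 ones)


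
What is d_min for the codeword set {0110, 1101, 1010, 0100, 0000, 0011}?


Comparing all pairs, minimum distance: 1
Can detect 0 errors, correct 0 errors

1


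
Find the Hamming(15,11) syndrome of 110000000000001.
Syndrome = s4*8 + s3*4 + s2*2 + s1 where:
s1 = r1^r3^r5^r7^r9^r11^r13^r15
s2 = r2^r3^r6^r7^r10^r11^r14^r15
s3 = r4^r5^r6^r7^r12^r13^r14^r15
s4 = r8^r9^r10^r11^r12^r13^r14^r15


s1=0, s2=0, s3=1, s4=1

Syndrome = 12 (error at position 12)


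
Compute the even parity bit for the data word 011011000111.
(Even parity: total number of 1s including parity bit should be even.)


Number of 1s in data: 7
Parity bit: 1

1


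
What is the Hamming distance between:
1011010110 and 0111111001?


XOR: 1100101111
Count of 1s: 7

7


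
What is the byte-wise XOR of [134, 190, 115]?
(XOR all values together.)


XOR chain: 134 ^ 190 ^ 115 = 75

75


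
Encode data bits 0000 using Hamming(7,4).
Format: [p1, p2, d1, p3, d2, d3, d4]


Parity bits: p1=0, p2=0, p3=0

0000000


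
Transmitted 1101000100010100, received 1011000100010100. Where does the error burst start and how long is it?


XOR: 0110000000000000

Burst at position 1, length 2


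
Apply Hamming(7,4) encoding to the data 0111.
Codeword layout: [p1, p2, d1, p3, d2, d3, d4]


Parity bits: p1=0, p2=0, p3=1

0001111


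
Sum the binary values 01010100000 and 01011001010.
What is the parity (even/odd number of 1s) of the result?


01010100000 = 672
01011001010 = 714
Sum = 1386 = 10101101010
1s count = 6

even parity (6 ones in 10101101010)


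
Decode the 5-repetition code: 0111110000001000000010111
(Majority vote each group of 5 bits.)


Groups: 01111, 10000, 00100, 00000, 10111
Majority votes: 10001

10001


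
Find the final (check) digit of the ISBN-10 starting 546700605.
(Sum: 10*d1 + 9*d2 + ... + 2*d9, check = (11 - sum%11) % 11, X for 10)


Weighted sum: 217
217 mod 11 = 8

Check digit: 3


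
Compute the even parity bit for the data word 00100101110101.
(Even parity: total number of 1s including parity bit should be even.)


Number of 1s in data: 7
Parity bit: 1

1


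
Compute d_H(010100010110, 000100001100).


XOR: 010000011010
Count of 1s: 4

4


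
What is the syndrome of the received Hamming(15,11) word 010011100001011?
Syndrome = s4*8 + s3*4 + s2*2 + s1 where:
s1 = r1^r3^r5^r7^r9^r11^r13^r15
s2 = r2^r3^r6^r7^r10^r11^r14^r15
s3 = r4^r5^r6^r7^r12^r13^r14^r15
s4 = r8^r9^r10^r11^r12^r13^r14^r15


s1=1, s2=1, s3=0, s4=1

Syndrome = 11 (error at position 11)


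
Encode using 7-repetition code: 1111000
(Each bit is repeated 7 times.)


Each bit -> 7 copies

1111111111111111111111111111000000000000000000000


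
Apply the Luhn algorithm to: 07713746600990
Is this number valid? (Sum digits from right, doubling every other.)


Luhn sum = 61
61 mod 10 = 1

Invalid (Luhn sum mod 10 = 1)


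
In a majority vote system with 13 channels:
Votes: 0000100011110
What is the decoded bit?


Ones: 5 out of 13
Threshold: 7

0 (5/13 voted 1)


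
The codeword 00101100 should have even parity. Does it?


Number of 1s: 3

No, parity error (3 ones)


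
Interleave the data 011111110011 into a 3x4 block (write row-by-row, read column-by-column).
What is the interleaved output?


Matrix:
  0111
  1111
  0011
Read columns: 010110111111

010110111111


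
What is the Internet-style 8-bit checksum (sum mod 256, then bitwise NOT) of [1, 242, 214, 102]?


Sum = 559 mod 256 = 47
Complement = 208

208


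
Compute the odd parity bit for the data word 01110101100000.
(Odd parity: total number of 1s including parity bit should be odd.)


Number of 1s in data: 6
Parity bit: 1

1


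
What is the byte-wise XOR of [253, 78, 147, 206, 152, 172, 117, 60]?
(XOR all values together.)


XOR chain: 253 ^ 78 ^ 147 ^ 206 ^ 152 ^ 172 ^ 117 ^ 60 = 147

147


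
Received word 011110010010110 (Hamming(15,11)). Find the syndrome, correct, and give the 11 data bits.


Syndrome = 0: no error detected

Data: 11000010110 (no errors)


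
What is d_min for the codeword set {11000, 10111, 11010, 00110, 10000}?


Comparing all pairs, minimum distance: 1
Can detect 0 errors, correct 0 errors

1


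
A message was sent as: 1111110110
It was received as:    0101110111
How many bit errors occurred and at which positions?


XOR: 1010000001

3 error(s) at position(s): 0, 2, 9


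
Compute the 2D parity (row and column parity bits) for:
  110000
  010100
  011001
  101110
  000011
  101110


Row parities: 001000
Column parities: 111110

Row P: 001000, Col P: 111110, Corner: 1


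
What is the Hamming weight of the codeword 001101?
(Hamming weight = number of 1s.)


Counting 1s in 001101

3


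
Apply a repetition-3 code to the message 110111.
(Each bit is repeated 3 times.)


Each bit -> 3 copies

111111000111111111


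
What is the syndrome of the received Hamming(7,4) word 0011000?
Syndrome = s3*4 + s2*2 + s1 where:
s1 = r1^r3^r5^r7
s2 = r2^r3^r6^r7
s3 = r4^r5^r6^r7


s1=1, s2=1, s3=1

Syndrome = 7 (error at position 7)


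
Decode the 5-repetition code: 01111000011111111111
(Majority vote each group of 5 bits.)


Groups: 01111, 00001, 11111, 11111
Majority votes: 1011

1011


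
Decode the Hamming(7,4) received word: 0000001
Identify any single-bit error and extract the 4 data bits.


Syndrome = 7: error at position 7

Data: 0000 (corrected bit 7)


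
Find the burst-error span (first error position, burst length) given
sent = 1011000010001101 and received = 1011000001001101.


XOR: 0000000011000000

Burst at position 8, length 2


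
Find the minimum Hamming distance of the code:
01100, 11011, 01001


Comparing all pairs, minimum distance: 2
Can detect 1 errors, correct 0 errors

2


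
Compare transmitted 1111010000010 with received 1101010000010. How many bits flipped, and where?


XOR: 0010000000000

1 error(s) at position(s): 2


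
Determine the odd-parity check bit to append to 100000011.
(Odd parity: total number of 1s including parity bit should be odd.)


Number of 1s in data: 3
Parity bit: 0

0


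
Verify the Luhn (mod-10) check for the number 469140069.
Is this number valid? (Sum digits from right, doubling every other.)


Luhn sum = 34
34 mod 10 = 4

Invalid (Luhn sum mod 10 = 4)


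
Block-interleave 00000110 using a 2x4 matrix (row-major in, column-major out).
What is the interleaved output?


Matrix:
  0000
  0110
Read columns: 00010100

00010100


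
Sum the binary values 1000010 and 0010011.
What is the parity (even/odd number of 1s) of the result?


1000010 = 66
0010011 = 19
Sum = 85 = 1010101
1s count = 4

even parity (4 ones in 1010101)


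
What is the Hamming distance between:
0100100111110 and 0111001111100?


XOR: 0011101000010
Count of 1s: 5

5


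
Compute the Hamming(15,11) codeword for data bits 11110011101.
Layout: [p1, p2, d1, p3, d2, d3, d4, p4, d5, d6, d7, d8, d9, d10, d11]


Parity bits: p1=0, p2=1, p3=0, p4=0

011011100011101


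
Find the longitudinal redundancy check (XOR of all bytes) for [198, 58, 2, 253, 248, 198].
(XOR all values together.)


XOR chain: 198 ^ 58 ^ 2 ^ 253 ^ 248 ^ 198 = 61

61


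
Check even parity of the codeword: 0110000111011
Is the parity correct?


Number of 1s: 7

No, parity error (7 ones)


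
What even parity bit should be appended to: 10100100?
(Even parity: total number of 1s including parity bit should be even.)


Number of 1s in data: 3
Parity bit: 1

1


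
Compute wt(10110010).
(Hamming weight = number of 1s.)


Counting 1s in 10110010

4


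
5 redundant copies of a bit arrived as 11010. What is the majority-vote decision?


Ones: 3 out of 5
Threshold: 3

1 (3/5 voted 1)


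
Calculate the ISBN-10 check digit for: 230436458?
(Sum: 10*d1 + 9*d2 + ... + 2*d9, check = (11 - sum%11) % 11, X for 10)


Weighted sum: 170
170 mod 11 = 5

Check digit: 6


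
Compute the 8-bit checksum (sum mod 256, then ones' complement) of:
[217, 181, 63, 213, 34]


Sum = 708 mod 256 = 196
Complement = 59

59


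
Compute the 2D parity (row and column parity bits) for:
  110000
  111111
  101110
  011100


Row parities: 0001
Column parities: 111101

Row P: 0001, Col P: 111101, Corner: 1


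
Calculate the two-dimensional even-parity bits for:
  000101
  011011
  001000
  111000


Row parities: 0011
Column parities: 101110

Row P: 0011, Col P: 101110, Corner: 0


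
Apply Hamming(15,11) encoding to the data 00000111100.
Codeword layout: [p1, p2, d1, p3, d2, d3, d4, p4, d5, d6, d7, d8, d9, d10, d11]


Parity bits: p1=0, p2=0, p3=0, p4=0

000000000111100


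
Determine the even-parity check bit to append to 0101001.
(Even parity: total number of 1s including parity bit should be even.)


Number of 1s in data: 3
Parity bit: 1

1


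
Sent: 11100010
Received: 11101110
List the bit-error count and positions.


XOR: 00001100

2 error(s) at position(s): 4, 5


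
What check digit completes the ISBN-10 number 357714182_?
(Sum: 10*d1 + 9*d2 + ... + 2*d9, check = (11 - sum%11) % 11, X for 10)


Weighted sum: 238
238 mod 11 = 7

Check digit: 4


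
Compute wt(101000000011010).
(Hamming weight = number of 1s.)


Counting 1s in 101000000011010

5


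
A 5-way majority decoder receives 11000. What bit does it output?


Ones: 2 out of 5
Threshold: 3

0 (2/5 voted 1)


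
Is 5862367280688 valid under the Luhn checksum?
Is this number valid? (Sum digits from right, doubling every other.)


Luhn sum = 68
68 mod 10 = 8

Invalid (Luhn sum mod 10 = 8)


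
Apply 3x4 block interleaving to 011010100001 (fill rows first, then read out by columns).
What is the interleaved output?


Matrix:
  0110
  1010
  0001
Read columns: 010100110001

010100110001


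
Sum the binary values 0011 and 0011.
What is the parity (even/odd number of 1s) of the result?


0011 = 3
0011 = 3
Sum = 6 = 110
1s count = 2

even parity (2 ones in 110)


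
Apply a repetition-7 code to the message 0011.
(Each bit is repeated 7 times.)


Each bit -> 7 copies

0000000000000011111111111111


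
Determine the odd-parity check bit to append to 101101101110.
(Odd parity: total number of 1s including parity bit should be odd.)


Number of 1s in data: 8
Parity bit: 1

1


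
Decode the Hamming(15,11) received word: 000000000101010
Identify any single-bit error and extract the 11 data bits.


Syndrome = 8: error at position 8

Data: 00000101010 (corrected bit 8)


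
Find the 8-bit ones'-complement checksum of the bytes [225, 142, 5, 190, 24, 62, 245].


Sum = 893 mod 256 = 125
Complement = 130

130


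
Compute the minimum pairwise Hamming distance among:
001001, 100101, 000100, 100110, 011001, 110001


Comparing all pairs, minimum distance: 1
Can detect 0 errors, correct 0 errors

1


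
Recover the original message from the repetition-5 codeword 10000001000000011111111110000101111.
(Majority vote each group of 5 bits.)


Groups: 10000, 00100, 00000, 11111, 11111, 00001, 01111
Majority votes: 0001101

0001101


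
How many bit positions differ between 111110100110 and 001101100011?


XOR: 110011000101
Count of 1s: 6

6


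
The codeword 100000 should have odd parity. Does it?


Number of 1s: 1

Yes, parity is correct (1 ones)


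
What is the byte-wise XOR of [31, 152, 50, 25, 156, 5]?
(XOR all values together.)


XOR chain: 31 ^ 152 ^ 50 ^ 25 ^ 156 ^ 5 = 53

53


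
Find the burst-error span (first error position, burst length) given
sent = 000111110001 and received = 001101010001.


XOR: 001010100000

Burst at position 2, length 5


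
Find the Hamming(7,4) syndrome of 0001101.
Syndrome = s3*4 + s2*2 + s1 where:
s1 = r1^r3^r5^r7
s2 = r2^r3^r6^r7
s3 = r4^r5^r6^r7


s1=0, s2=1, s3=1

Syndrome = 6 (error at position 6)


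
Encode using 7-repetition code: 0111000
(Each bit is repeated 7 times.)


Each bit -> 7 copies

0000000111111111111111111111000000000000000000000


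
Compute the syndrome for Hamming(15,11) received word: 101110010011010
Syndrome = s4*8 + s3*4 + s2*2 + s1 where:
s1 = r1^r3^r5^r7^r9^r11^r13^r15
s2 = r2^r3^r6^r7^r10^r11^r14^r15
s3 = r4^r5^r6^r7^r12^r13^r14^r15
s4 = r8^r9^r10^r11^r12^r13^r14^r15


s1=0, s2=1, s3=0, s4=0

Syndrome = 2 (error at position 2)


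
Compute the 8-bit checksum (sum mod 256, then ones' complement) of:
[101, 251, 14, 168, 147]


Sum = 681 mod 256 = 169
Complement = 86

86


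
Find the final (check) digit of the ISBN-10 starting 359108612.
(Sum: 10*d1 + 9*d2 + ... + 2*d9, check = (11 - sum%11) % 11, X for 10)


Weighted sum: 225
225 mod 11 = 5

Check digit: 6


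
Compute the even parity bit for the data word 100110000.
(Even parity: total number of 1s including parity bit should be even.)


Number of 1s in data: 3
Parity bit: 1

1


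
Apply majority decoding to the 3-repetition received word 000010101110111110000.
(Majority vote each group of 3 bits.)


Groups: 000, 010, 101, 110, 111, 110, 000
Majority votes: 0011110

0011110


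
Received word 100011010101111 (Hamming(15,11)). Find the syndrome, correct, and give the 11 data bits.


Syndrome = 0: no error detected

Data: 01100101111 (no errors)


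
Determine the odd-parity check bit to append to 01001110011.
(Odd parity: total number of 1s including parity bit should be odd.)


Number of 1s in data: 6
Parity bit: 1

1


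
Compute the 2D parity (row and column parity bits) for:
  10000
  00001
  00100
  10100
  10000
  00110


Row parities: 111010
Column parities: 10111

Row P: 111010, Col P: 10111, Corner: 0


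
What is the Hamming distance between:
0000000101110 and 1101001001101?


XOR: 1101001100011
Count of 1s: 7

7


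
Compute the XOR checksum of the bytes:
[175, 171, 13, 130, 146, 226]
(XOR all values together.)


XOR chain: 175 ^ 171 ^ 13 ^ 130 ^ 146 ^ 226 = 251

251


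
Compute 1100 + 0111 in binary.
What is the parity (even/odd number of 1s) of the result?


1100 = 12
0111 = 7
Sum = 19 = 10011
1s count = 3

odd parity (3 ones in 10011)


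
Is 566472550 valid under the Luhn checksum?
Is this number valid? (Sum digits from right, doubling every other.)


Luhn sum = 39
39 mod 10 = 9

Invalid (Luhn sum mod 10 = 9)


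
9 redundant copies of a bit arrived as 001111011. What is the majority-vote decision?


Ones: 6 out of 9
Threshold: 5

1 (6/9 voted 1)


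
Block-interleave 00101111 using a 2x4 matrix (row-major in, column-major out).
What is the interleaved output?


Matrix:
  0010
  1111
Read columns: 01011101

01011101


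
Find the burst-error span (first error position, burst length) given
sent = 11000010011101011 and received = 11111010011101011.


XOR: 00111000000000000

Burst at position 2, length 3


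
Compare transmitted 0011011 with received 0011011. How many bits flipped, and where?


XOR: 0000000

0 errors (received matches sent)


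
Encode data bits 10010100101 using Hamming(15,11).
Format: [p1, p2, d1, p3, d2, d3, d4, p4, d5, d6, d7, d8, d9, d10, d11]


Parity bits: p1=0, p2=0, p3=1, p4=1

001100110100101


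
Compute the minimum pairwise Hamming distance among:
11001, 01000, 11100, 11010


Comparing all pairs, minimum distance: 2
Can detect 1 errors, correct 0 errors

2


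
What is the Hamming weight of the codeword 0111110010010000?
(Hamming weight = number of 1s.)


Counting 1s in 0111110010010000

7


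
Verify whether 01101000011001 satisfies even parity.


Number of 1s: 6

Yes, parity is correct (6 ones)


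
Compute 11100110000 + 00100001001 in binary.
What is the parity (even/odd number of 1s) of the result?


11100110000 = 1840
00100001001 = 265
Sum = 2105 = 100000111001
1s count = 5

odd parity (5 ones in 100000111001)


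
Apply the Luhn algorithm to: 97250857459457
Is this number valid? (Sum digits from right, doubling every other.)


Luhn sum = 75
75 mod 10 = 5

Invalid (Luhn sum mod 10 = 5)


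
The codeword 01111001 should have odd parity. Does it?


Number of 1s: 5

Yes, parity is correct (5 ones)


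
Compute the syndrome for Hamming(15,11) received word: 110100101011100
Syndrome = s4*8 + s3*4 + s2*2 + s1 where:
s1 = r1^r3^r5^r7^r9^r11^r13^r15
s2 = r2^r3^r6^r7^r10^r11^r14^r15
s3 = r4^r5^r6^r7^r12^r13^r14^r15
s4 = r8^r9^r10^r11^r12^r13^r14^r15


s1=1, s2=1, s3=0, s4=0

Syndrome = 3 (error at position 3)


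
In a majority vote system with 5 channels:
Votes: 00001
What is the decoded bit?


Ones: 1 out of 5
Threshold: 3

0 (1/5 voted 1)


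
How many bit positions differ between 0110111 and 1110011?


XOR: 1000100
Count of 1s: 2

2


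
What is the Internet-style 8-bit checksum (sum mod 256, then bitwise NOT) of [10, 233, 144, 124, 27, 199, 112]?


Sum = 849 mod 256 = 81
Complement = 174

174


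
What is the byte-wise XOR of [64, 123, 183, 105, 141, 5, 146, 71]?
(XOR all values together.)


XOR chain: 64 ^ 123 ^ 183 ^ 105 ^ 141 ^ 5 ^ 146 ^ 71 = 184

184


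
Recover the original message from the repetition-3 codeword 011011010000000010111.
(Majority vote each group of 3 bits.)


Groups: 011, 011, 010, 000, 000, 010, 111
Majority votes: 1100001

1100001


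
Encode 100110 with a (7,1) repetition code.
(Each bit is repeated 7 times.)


Each bit -> 7 copies

111111100000000000000111111111111110000000


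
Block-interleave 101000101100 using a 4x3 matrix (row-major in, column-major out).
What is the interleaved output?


Matrix:
  101
  000
  101
  100
Read columns: 101100001010

101100001010


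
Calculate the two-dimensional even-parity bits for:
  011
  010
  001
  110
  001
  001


Row parities: 011011
Column parities: 110

Row P: 011011, Col P: 110, Corner: 0


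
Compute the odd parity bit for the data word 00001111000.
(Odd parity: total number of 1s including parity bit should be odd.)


Number of 1s in data: 4
Parity bit: 1

1


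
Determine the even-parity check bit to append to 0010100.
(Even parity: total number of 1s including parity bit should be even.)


Number of 1s in data: 2
Parity bit: 0

0


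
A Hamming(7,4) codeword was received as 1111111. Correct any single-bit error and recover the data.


Syndrome = 0: no error detected

Data: 1111 (no errors)


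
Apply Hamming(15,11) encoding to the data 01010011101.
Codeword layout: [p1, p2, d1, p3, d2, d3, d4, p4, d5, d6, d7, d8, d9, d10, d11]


Parity bits: p1=1, p2=1, p3=1, p4=0

110110100011101


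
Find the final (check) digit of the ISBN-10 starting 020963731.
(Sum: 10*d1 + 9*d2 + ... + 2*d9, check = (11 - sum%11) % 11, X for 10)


Weighted sum: 171
171 mod 11 = 6

Check digit: 5
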